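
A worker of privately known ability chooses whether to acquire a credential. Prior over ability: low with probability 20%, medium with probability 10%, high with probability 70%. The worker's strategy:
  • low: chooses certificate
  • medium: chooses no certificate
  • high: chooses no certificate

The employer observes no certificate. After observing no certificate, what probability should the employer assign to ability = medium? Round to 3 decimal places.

0.125

P(no certificate) = 0.2·0 + 0.1·1 + 0.7·1 = 0.8
P(medium | no certificate) = (0.1·1) / 0.8 = 0.1 / 0.8 = 0.125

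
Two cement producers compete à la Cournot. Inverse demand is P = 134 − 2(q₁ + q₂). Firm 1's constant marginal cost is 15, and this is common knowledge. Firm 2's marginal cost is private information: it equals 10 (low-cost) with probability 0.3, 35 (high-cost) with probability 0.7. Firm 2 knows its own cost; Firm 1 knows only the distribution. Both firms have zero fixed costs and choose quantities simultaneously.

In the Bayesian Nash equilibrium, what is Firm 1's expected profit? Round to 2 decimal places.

960.68

Type-c best response for Firm 2: q₂(c) = (134 − c)/4 − q₁/2.
Firm 1 maximizes expected profit; its first-order condition is 134 − 4q₁ − 2E[q₂] − 15 = 0.
Substituting E[q₂] and solving: E[c₂] = 27.5, so q₁ = (134 − 2·15 + 27.5)/6 = 21.9167.
E[P] = 134 − 2·(q₁ + E[q₂]) = 58.8333; Firm 1's expected profit = (E[P] − 15)·q₁ = (58.8333 − 15)·21.9167 = 960.681.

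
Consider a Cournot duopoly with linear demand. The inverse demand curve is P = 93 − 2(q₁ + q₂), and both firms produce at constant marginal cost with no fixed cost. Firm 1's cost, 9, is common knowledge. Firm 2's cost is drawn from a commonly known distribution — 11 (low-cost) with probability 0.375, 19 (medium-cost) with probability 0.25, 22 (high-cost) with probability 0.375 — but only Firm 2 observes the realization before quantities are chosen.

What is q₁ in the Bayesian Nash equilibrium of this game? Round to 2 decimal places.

Type-c best response for Firm 2: q₂(c) = (93 − c)/4 − q₁/2.
Firm 1 maximizes expected profit; its first-order condition is 93 − 4q₁ − 2E[q₂] − 9 = 0.
Substituting E[q₂] and solving: E[c₂] = 17.125, so q₁ = (93 − 2·9 + 17.125)/6 = 15.3542.

15.35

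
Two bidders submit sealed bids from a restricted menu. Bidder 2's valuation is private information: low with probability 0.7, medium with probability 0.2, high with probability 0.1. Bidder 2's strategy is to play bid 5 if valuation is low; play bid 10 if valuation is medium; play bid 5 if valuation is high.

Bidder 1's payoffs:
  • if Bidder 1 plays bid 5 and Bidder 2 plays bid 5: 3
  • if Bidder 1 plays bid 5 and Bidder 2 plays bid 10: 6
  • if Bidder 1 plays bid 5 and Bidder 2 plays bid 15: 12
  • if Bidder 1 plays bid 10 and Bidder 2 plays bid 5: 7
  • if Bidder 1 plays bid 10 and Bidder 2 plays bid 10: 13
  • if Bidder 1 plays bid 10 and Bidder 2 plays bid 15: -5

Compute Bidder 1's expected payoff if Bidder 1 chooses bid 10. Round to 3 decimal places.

Take the expectation over Bidder 2's valuation, weighting each type's action by its prior probability.
E[bid 10] = 0.7·7 + 0.2·13 + 0.1·7 = 4.9 + 2.6 + 0.7 = 8.2

8.200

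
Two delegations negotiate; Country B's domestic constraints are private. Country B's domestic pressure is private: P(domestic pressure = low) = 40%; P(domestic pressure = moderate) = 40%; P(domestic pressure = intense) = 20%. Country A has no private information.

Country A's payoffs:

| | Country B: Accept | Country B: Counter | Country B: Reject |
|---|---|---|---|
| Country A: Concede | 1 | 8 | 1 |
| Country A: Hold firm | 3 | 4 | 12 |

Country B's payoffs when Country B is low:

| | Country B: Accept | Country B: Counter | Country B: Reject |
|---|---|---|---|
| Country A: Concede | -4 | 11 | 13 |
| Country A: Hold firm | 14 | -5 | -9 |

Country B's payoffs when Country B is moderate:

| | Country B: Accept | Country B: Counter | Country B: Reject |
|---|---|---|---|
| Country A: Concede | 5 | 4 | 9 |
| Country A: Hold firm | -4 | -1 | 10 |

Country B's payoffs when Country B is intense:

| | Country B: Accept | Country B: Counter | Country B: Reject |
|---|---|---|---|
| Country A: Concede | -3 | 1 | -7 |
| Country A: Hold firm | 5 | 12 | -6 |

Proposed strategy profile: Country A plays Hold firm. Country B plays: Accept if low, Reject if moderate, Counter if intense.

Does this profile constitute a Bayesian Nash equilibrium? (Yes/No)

Yes

A profile is a BNE iff every type of every player is best-responding given beliefs about the other side.
Country A plays Hold firm: E[Hold firm] = 0.4·(3) + 0.4·(12) + 0.2·(4) = 6.8; E[Concede] = 2.4. Best-responding. ✓
Country B (domestic pressure low), facing Hold firm: Accept gives 14, Counter gives -5, Reject gives -9. Proposed Accept is best. ✓
Country B (domestic pressure moderate), facing Hold firm: Accept gives -4, Counter gives -1, Reject gives 10. Proposed Reject is best. ✓
Country B (domestic pressure intense), facing Hold firm: Accept gives 5, Counter gives 12, Reject gives -6. Proposed Counter is best. ✓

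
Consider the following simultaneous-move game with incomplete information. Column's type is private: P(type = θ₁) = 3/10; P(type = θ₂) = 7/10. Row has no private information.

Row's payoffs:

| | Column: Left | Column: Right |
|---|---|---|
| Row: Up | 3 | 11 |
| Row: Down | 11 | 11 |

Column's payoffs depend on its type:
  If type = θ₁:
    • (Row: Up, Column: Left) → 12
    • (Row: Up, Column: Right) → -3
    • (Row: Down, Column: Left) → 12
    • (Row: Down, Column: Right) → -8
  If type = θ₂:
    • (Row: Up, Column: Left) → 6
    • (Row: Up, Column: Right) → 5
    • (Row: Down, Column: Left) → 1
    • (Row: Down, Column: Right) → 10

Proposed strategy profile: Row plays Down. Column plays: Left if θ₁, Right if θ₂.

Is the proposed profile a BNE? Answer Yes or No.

Row plays Down: E[Down] = 3/10·(11) + 7/10·(11) = 11; E[Up] = 43/5. Best-responding. ✓
Column (type θ₁), facing Down: Left gives 12, Right gives -8. Proposed Left is best. ✓
Column (type θ₂), facing Down: Left gives 1, Right gives 10. Proposed Right is best. ✓

Yes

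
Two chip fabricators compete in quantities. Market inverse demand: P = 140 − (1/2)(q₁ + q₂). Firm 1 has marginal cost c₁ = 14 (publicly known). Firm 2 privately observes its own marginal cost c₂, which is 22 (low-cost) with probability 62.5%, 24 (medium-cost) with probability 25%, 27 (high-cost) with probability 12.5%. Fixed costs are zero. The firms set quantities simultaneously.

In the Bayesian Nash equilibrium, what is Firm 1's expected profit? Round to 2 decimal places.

4057.50

Type-c best response for Firm 2: q₂(c) = (140 − c) − q₁/2.
Firm 1 maximizes expected profit; its first-order condition is 140 − q₁ − (1/2)E[q₂] − 14 = 0.
Substituting E[q₂] and solving: E[c₂] = 23.125, so q₁ = (140 − 2·14 + 23.125)/(3/2) = 90.0833.
E[P] = 140 − (1/2)·(q₁ + E[q₂]) = 59.0417; Firm 1's expected profit = (E[P] − 14)·q₁ = (59.0417 − 14)·90.0833 = 4057.5.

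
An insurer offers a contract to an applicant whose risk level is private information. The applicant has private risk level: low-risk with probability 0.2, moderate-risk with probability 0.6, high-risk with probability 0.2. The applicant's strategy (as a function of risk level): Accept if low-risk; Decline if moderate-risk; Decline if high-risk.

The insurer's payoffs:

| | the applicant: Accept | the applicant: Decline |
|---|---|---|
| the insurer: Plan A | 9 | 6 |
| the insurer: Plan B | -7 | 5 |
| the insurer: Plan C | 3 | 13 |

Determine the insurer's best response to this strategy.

E[Plan A] = 0.2·(9) + 0.6·(6) + 0.2·(6) = 6.6
E[Plan B] = 0.2·(-7) + 0.6·(5) + 0.2·(5) = 2.6
E[Plan C] = 0.2·(3) + 0.6·(13) + 0.2·(13) = 11
Best response: Plan C (11 is the largest).

Plan C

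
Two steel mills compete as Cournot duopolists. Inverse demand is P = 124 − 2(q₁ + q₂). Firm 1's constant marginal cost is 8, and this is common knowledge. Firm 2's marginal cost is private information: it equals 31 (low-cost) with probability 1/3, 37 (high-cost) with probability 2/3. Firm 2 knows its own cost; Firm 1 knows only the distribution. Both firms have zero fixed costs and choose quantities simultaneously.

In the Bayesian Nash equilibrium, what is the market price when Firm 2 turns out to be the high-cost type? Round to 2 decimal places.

56.67

Each type of Firm 2 best-responds to q₁; Firm 1 best-responds to the expected q₂ over Firm 2's types.
Firm 2 with cost c maximizes (124 − 2(q₁+q₂) − c)·q₂, giving q₂(c) = (124 − c − 2q₁)/4.
E[c₂] = 1/3·31 + 2/3·37 = 35
Firm 1's FOC against E[q₂] yields q₁ = (124 − 2·8 + E[c₂])/6 = (124 − 16 + 35)/6 = 23.8333.
q₂(high-cost) = 9.83333, so P = 124 − 2·(23.8333 + 9.83333) = 56.6667.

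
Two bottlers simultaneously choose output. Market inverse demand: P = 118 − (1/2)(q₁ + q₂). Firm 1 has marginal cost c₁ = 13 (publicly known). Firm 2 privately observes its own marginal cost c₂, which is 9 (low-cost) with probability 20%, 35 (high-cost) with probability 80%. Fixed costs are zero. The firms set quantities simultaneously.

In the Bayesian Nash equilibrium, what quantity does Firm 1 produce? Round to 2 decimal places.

Type-c best response for Firm 2: q₂(c) = (118 − c) − q₁/2.
Firm 1 maximizes expected profit; its first-order condition is 118 − q₁ − (1/2)E[q₂] − 13 = 0.
Substituting E[q₂] and solving: E[c₂] = 29.8, so q₁ = (118 − 2·13 + 29.8)/(3/2) = 81.2.

81.20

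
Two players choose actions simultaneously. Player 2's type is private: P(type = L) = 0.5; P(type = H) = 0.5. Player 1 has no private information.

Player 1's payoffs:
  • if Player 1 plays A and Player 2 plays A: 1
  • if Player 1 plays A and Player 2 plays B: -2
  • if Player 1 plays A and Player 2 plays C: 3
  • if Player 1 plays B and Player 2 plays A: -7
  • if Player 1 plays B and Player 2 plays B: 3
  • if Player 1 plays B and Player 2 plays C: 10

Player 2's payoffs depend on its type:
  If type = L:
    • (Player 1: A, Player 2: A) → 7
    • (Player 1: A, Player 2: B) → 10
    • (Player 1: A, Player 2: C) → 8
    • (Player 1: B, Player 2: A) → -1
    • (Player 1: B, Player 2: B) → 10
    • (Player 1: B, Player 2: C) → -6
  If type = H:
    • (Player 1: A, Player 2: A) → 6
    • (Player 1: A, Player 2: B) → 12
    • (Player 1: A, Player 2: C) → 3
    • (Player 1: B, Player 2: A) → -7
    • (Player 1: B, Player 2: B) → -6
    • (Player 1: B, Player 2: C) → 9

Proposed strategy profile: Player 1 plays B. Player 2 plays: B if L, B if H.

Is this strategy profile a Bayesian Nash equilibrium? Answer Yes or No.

A profile is a BNE iff every type of every player is best-responding given beliefs about the other side.
Player 1 plays B: E[B] = 0.5·(3) + 0.5·(3) = 3; E[A] = -2. Best-responding. ✓
Player 2 (type L), facing B: A gives -1, B gives 10, C gives -6. Proposed B is best. ✓
Player 2 (type H), facing B: A gives -7, B gives -6, C gives 9. Proposed B is not best — profitable deviation exists. ✗

No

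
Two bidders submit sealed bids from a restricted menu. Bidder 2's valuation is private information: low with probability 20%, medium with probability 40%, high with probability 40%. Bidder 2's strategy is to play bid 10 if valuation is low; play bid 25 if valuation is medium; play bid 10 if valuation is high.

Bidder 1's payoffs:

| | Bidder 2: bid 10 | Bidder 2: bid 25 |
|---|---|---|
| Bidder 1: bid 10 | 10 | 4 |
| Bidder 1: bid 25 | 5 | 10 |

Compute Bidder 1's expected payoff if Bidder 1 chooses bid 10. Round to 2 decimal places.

7.60

E[bid 10] = 0.2·10 + 0.4·4 + 0.4·10 = 2 + 1.6 + 4 = 7.6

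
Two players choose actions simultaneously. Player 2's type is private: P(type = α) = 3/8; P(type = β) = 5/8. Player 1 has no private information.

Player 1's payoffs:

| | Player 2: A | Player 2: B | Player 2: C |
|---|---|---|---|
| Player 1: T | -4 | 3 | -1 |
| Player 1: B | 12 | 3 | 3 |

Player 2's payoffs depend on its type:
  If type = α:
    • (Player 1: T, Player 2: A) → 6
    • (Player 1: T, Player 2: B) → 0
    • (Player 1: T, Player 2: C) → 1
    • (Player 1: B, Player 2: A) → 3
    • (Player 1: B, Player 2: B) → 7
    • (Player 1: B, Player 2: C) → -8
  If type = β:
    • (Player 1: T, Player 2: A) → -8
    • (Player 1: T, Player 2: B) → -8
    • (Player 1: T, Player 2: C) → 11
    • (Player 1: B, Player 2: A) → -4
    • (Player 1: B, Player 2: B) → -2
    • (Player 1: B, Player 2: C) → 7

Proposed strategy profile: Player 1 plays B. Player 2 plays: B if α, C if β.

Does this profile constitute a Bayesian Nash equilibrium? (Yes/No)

Player 1 plays B: E[B] = 3/8·(3) + 5/8·(3) = 3; E[T] = 1/2. Best-responding. ✓
Player 2 (type α), facing B: A gives 3, B gives 7, C gives -8. Proposed B is best. ✓
Player 2 (type β), facing B: A gives -4, B gives -2, C gives 7. Proposed C is best. ✓

Yes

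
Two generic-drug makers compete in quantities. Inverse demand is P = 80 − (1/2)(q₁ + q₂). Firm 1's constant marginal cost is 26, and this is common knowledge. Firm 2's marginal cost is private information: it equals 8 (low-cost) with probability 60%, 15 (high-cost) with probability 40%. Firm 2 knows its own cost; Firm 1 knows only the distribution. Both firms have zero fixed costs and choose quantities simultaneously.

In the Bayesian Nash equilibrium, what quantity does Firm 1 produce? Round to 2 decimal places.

25.87

Firm 2 with cost c maximizes (80 − (1/2)(q₁+q₂) − c)·q₂, giving q₂(c) = (80 − c − (1/2)q₁).
E[c₂] = 0.6·8 + 0.4·15 = 10.8
Firm 1's FOC against E[q₂] yields q₁ = (80 − 2·26 + E[c₂])/(3/2) = (80 − 52 + 10.8)/(3/2) = 25.8667.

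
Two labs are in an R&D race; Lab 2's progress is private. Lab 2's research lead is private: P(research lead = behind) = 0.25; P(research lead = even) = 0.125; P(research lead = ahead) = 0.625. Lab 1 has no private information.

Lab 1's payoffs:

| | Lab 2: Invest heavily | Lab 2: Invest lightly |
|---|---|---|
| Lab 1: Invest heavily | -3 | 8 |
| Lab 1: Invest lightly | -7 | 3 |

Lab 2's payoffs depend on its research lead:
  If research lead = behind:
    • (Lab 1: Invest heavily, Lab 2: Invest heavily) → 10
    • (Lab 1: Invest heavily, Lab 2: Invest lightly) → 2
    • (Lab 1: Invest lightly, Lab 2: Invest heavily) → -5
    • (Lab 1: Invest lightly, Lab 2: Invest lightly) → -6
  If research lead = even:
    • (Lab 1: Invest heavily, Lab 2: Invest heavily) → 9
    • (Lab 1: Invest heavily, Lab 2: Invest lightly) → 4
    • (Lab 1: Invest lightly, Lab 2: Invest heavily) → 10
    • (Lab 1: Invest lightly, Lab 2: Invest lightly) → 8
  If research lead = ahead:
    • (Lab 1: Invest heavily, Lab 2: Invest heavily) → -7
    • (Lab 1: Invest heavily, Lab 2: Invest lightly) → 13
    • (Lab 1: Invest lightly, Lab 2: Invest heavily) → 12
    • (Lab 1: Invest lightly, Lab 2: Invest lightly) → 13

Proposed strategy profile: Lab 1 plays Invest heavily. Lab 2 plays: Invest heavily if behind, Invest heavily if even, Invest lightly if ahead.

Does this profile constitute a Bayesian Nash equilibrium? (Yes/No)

Yes

A profile is a BNE iff every type of every player is best-responding given beliefs about the other side.
Lab 1 plays Invest heavily: E[Invest heavily] = 0.25·(-3) + 0.125·(-3) + 0.625·(8) = 3.875; E[Invest lightly] = -0.75. Best-responding. ✓
Lab 2 (research lead behind), facing Invest heavily: Invest heavily gives 10, Invest lightly gives 2. Proposed Invest heavily is best. ✓
Lab 2 (research lead even), facing Invest heavily: Invest heavily gives 9, Invest lightly gives 4. Proposed Invest heavily is best. ✓
Lab 2 (research lead ahead), facing Invest heavily: Invest heavily gives -7, Invest lightly gives 13. Proposed Invest lightly is best. ✓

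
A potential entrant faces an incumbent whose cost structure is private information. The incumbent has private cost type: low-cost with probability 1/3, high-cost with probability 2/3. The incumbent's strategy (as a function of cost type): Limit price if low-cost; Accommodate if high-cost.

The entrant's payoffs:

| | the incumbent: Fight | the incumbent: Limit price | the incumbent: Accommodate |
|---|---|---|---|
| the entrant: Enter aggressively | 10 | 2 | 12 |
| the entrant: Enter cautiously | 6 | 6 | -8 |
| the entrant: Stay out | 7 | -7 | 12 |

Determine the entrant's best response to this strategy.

Enter aggressively

Compute the entrant's expected payoff for each action, taking the expectation over the incumbent's type.
E[Enter aggressively] = 1/3·(2) + 2/3·(12) = 26/3
E[Enter cautiously] = 1/3·(6) + 2/3·(-8) = -10/3
E[Stay out] = 1/3·(-7) + 2/3·(12) = 17/3
Best response: Enter aggressively (26/3 is the largest).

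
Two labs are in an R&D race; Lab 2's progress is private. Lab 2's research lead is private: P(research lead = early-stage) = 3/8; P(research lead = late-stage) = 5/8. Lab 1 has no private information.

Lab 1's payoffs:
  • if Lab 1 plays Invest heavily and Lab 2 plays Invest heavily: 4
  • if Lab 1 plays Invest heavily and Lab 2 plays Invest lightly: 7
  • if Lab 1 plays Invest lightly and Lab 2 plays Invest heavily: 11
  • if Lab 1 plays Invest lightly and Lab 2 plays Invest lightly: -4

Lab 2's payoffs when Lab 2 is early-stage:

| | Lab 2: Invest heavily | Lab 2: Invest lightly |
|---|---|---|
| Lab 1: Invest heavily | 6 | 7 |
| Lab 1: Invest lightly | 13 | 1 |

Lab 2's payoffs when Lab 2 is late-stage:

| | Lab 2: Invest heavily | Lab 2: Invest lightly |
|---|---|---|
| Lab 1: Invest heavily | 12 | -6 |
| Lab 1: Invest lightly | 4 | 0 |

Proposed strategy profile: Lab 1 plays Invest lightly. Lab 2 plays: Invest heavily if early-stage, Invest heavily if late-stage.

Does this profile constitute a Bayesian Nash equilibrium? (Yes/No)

A profile is a BNE iff every type of every player is best-responding given beliefs about the other side.
Lab 1 plays Invest lightly: E[Invest lightly] = 3/8·(11) + 5/8·(11) = 11; E[Invest heavily] = 4. Best-responding. ✓
Lab 2 (research lead early-stage), facing Invest lightly: Invest heavily gives 13, Invest lightly gives 1. Proposed Invest heavily is best. ✓
Lab 2 (research lead late-stage), facing Invest lightly: Invest heavily gives 4, Invest lightly gives 0. Proposed Invest heavily is best. ✓

Yes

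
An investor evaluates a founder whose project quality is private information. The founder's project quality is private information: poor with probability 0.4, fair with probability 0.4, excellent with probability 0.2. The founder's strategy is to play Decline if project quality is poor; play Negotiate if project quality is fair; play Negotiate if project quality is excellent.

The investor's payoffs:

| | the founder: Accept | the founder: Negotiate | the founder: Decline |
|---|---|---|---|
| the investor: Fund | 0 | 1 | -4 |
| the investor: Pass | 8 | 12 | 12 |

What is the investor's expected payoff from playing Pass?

12

Take the expectation over the founder's project quality, weighting each type's action by its prior probability.
E[Pass] = 0.4·12 + 0.4·12 + 0.2·12 = 4.8 + 4.8 + 2.4 = 12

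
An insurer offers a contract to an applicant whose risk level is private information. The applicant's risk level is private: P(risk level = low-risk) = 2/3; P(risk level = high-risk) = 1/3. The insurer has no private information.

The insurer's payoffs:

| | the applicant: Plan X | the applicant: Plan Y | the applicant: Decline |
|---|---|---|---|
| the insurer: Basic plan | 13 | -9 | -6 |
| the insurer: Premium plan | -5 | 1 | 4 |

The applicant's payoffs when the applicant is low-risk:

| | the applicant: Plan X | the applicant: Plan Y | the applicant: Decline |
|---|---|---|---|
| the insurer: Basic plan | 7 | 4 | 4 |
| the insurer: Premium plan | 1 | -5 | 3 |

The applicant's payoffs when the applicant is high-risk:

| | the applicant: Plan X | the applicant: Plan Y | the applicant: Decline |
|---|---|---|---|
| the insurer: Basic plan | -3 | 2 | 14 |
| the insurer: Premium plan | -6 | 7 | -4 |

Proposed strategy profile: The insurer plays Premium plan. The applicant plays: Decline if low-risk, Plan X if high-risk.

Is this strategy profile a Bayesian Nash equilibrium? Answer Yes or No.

The insurer plays Premium plan: E[Premium plan] = 2/3·(4) + 1/3·(-5) = 1; E[Basic plan] = 1/3. Best-responding. ✓
The applicant (risk level low-risk), facing Premium plan: Plan X gives 1, Plan Y gives -5, Decline gives 3. Proposed Decline is best. ✓
The applicant (risk level high-risk), facing Premium plan: Plan X gives -6, Plan Y gives 7, Decline gives -4. Proposed Plan X is not best — profitable deviation exists. ✗

No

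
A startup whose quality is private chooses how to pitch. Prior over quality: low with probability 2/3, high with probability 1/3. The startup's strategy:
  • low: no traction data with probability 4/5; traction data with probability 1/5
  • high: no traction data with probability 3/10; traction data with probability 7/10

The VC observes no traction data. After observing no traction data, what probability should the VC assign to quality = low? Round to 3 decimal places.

P(no traction data) = (2/3)·(4/5) + (1/3)·(3/10) = 19/30
P(low | no traction data) = ((2/3)·(4/5)) / (19/30) = (8/15) / (19/30) = 16/19

0.842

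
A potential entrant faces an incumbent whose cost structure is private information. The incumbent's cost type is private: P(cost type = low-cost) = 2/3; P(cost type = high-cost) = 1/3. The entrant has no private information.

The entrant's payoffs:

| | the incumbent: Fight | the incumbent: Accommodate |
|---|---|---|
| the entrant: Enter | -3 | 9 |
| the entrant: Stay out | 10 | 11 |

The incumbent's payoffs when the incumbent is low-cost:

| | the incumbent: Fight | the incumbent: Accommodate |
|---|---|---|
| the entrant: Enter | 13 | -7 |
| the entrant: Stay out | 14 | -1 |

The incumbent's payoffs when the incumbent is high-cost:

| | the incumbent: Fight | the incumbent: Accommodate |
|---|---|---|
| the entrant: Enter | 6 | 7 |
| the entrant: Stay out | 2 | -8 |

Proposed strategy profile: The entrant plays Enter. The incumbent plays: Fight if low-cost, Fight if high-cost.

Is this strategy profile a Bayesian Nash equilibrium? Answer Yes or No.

No

The entrant plays Enter: E[Enter] = 2/3·(-3) + 1/3·(-3) = -3; E[Stay out] = 10. Not best-responding. ✗
The incumbent (cost type low-cost), facing Enter: Fight gives 13, Accommodate gives -7. Proposed Fight is best. ✓
The incumbent (cost type high-cost), facing Enter: Fight gives 6, Accommodate gives 7. Proposed Fight is not best — profitable deviation exists. ✗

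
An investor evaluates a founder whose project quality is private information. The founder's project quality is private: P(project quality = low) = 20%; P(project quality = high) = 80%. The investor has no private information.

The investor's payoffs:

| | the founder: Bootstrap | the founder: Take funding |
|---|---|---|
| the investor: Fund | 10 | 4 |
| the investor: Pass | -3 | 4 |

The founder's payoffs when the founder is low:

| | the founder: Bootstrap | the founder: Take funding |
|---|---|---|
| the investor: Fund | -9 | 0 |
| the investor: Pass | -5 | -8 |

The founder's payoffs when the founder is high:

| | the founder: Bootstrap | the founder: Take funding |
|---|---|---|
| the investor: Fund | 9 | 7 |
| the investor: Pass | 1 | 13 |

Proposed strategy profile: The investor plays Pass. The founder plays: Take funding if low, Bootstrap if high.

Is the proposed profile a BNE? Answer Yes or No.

No

The investor plays Pass: E[Pass] = 0.2·(4) + 0.8·(-3) = -1.6; E[Fund] = 8.8. Not best-responding. ✗
The founder (project quality low), facing Pass: Bootstrap gives -5, Take funding gives -8. Proposed Take funding is not best — profitable deviation exists. ✗
The founder (project quality high), facing Pass: Bootstrap gives 1, Take funding gives 13. Proposed Bootstrap is not best — profitable deviation exists. ✗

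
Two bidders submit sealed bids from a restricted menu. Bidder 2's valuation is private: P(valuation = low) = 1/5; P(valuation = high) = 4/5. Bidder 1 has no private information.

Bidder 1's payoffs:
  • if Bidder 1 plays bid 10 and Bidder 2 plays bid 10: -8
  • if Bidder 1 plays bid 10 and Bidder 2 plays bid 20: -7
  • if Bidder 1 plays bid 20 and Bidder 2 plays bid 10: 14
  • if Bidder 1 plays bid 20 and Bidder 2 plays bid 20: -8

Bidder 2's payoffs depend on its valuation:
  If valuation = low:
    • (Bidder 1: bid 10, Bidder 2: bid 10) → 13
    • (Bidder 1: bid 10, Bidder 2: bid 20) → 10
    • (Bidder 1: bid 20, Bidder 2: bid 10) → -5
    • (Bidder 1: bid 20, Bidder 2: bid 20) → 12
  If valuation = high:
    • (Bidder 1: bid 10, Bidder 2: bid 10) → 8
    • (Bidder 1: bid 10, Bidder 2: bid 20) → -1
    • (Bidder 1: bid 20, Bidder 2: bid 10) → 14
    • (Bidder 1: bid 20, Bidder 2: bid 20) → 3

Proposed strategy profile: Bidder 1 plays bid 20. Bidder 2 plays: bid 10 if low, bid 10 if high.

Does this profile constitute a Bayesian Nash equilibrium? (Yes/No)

No

Bidder 1 plays bid 20: E[bid 20] = 1/5·(14) + 4/5·(14) = 14; E[bid 10] = -8. Best-responding. ✓
Bidder 2 (valuation low), facing bid 20: bid 10 gives -5, bid 20 gives 12. Proposed bid 10 is not best — profitable deviation exists. ✗
Bidder 2 (valuation high), facing bid 20: bid 10 gives 14, bid 20 gives 3. Proposed bid 10 is best. ✓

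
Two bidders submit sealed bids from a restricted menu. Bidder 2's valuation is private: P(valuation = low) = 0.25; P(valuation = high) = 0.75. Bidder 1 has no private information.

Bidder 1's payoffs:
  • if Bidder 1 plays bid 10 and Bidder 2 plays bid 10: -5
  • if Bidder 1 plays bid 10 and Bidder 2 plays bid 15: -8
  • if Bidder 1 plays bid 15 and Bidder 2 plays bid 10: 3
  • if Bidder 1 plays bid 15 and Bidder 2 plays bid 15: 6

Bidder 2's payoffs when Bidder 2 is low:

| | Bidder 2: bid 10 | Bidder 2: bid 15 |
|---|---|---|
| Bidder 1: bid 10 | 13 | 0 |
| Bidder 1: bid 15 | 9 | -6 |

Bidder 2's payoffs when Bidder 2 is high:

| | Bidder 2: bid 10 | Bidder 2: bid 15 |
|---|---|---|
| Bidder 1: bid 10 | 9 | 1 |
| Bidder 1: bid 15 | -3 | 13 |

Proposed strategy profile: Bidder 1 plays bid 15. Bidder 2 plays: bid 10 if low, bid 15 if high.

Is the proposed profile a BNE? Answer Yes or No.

Yes

A profile is a BNE iff every type of every player is best-responding given beliefs about the other side.
Bidder 1 plays bid 15: E[bid 15] = 0.25·(3) + 0.75·(6) = 5.25; E[bid 10] = -7.25. Best-responding. ✓
Bidder 2 (valuation low), facing bid 15: bid 10 gives 9, bid 15 gives -6. Proposed bid 10 is best. ✓
Bidder 2 (valuation high), facing bid 15: bid 10 gives -3, bid 15 gives 13. Proposed bid 15 is best. ✓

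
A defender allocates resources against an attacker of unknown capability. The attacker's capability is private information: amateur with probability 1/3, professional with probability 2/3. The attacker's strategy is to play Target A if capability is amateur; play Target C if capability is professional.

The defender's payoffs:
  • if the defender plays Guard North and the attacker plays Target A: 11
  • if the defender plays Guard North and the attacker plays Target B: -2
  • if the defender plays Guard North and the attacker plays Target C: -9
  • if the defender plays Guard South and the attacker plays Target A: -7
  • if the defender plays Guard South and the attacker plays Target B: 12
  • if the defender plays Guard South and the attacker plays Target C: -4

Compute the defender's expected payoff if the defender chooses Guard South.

E[Guard South] = 1/3·(-7) + 2/3·(-4) = (-7/3) + (-8/3) = -5

-5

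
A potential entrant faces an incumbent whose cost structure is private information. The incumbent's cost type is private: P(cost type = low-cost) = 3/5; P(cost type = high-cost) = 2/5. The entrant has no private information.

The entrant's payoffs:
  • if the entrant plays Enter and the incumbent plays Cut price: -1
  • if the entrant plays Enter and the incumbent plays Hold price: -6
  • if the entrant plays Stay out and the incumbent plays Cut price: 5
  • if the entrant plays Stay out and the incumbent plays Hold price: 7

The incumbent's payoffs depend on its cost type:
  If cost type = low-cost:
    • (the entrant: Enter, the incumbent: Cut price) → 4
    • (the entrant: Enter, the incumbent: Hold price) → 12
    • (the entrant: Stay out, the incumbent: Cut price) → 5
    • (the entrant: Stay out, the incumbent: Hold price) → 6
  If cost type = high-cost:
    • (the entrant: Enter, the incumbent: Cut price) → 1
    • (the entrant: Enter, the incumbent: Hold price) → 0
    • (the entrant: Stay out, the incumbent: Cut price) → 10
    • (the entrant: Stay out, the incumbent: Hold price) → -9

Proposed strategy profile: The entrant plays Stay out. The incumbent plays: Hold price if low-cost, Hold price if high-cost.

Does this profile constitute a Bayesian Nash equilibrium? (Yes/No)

No

The entrant plays Stay out: E[Stay out] = 3/5·(7) + 2/5·(7) = 7; E[Enter] = -6. Best-responding. ✓
The incumbent (cost type low-cost), facing Stay out: Cut price gives 5, Hold price gives 6. Proposed Hold price is best. ✓
The incumbent (cost type high-cost), facing Stay out: Cut price gives 10, Hold price gives -9. Proposed Hold price is not best — profitable deviation exists. ✗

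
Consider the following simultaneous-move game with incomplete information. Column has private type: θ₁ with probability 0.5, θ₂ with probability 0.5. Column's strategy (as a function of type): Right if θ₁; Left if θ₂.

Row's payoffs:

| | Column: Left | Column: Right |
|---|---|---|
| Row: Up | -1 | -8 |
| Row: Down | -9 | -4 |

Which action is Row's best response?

Up

Compute Row's expected payoff for each action, taking the expectation over Column's type.
E[Up] = 0.5·(-8) + 0.5·(-1) = -4.5
E[Down] = 0.5·(-4) + 0.5·(-9) = -6.5
Best response: Up (-4.5 is the largest).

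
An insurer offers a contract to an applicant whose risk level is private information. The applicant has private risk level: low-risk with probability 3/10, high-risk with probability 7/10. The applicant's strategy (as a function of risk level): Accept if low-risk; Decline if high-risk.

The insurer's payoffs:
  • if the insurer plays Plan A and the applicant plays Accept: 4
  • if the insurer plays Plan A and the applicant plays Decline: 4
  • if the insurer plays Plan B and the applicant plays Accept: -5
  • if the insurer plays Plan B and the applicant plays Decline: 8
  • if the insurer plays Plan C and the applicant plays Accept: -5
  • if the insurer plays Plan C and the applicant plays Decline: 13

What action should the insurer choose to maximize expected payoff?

Plan C

E[Plan A] = 3/10·(4) + 7/10·(4) = 4
E[Plan B] = 3/10·(-5) + 7/10·(8) = 41/10
E[Plan C] = 3/10·(-5) + 7/10·(13) = 38/5
Best response: Plan C (38/5 is the largest).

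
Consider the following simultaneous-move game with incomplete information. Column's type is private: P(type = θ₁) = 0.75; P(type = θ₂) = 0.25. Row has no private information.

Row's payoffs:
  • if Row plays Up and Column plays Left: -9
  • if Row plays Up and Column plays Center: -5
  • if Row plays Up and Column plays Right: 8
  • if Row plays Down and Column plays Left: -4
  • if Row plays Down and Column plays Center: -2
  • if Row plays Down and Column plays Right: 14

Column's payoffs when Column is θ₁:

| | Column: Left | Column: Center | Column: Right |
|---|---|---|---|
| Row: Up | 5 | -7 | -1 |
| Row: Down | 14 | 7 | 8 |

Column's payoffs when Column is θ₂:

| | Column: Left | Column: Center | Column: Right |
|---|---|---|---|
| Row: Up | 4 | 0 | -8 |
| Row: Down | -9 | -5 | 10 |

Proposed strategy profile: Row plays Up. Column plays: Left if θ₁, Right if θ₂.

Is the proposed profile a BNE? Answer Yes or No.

A profile is a BNE iff every type of every player is best-responding given beliefs about the other side.
Row plays Up: E[Up] = 0.75·(-9) + 0.25·(8) = -4.75; E[Down] = 0.5. Not best-responding. ✗
Column (type θ₁), facing Up: Left gives 5, Center gives -7, Right gives -1. Proposed Left is best. ✓
Column (type θ₂), facing Up: Left gives 4, Center gives 0, Right gives -8. Proposed Right is not best — profitable deviation exists. ✗

No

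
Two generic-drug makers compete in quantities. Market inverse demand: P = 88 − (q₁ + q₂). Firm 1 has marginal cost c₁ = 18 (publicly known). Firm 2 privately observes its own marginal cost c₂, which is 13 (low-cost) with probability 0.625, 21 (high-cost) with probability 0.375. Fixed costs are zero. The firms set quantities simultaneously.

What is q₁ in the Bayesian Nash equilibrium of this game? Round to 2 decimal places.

Firm 2 with cost c maximizes (88 − (q₁+q₂) − c)·q₂, giving q₂(c) = (88 − c − q₁)/2.
E[c₂] = 0.625·13 + 0.375·21 = 16
Firm 1's FOC against E[q₂] yields q₁ = (88 − 2·18 + E[c₂])/3 = (88 − 36 + 16)/3 = 22.6667.

22.67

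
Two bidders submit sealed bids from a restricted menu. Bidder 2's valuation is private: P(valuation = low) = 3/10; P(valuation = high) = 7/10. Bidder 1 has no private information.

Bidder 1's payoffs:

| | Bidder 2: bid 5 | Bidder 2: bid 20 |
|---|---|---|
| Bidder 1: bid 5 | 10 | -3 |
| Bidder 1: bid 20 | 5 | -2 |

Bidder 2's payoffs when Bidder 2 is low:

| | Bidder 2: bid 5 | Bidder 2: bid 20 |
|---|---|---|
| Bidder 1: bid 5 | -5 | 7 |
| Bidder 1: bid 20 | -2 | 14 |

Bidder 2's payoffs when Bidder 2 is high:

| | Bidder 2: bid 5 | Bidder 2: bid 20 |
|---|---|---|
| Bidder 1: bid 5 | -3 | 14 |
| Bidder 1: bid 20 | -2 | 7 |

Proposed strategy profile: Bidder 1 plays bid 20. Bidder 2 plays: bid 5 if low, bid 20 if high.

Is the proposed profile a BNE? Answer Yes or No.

A profile is a BNE iff every type of every player is best-responding given beliefs about the other side.
Bidder 1 plays bid 20: E[bid 20] = 3/10·(5) + 7/10·(-2) = 1/10; E[bid 5] = 9/10. Not best-responding. ✗
Bidder 2 (valuation low), facing bid 20: bid 5 gives -2, bid 20 gives 14. Proposed bid 5 is not best — profitable deviation exists. ✗
Bidder 2 (valuation high), facing bid 20: bid 5 gives -2, bid 20 gives 7. Proposed bid 20 is best. ✓

No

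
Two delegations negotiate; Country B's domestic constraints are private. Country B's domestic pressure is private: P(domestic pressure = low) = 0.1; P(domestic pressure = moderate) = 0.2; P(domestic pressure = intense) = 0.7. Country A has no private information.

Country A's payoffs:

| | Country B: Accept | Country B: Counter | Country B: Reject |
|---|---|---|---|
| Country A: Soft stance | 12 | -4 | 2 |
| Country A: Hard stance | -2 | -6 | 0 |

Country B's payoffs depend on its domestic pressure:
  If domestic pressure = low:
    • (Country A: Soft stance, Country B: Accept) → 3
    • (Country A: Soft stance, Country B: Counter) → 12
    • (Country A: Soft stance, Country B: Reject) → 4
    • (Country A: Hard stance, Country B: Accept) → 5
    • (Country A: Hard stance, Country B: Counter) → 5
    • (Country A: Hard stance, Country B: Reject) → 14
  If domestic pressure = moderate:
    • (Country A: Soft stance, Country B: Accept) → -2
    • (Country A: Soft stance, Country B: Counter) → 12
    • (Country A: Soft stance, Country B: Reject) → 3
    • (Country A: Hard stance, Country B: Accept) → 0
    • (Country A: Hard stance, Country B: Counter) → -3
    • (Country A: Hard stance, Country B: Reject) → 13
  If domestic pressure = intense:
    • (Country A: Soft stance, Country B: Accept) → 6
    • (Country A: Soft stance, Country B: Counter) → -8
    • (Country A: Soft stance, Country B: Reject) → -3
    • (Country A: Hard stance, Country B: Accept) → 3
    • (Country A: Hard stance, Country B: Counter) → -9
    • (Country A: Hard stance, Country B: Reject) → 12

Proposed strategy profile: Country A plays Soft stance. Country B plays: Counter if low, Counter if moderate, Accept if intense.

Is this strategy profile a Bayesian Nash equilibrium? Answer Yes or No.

Yes

Country A plays Soft stance: E[Soft stance] = 0.1·(-4) + 0.2·(-4) + 0.7·(12) = 7.2; E[Hard stance] = -3.2. Best-responding. ✓
Country B (domestic pressure low), facing Soft stance: Accept gives 3, Counter gives 12, Reject gives 4. Proposed Counter is best. ✓
Country B (domestic pressure moderate), facing Soft stance: Accept gives -2, Counter gives 12, Reject gives 3. Proposed Counter is best. ✓
Country B (domestic pressure intense), facing Soft stance: Accept gives 6, Counter gives -8, Reject gives -3. Proposed Accept is best. ✓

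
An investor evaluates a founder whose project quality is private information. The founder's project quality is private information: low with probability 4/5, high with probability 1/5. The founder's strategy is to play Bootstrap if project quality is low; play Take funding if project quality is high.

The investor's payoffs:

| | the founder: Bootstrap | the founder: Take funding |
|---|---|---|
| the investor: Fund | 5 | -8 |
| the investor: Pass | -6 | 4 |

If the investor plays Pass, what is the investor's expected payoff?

Take the expectation over the founder's project quality, weighting each type's action by its prior probability.
E[Pass] = 4/5·(-6) + 1/5·4 = (-24/5) + 4/5 = -4

-4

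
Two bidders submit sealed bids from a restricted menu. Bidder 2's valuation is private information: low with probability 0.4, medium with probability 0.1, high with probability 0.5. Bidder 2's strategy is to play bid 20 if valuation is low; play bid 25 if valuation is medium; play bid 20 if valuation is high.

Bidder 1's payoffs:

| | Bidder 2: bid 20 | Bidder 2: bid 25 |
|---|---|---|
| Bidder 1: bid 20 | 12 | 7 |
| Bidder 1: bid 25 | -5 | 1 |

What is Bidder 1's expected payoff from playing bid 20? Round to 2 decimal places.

Take the expectation over Bidder 2's valuation, weighting each type's action by its prior probability.
E[bid 20] = 0.4·12 + 0.1·7 + 0.5·12 = 4.8 + 0.7 + 6 = 11.5

11.50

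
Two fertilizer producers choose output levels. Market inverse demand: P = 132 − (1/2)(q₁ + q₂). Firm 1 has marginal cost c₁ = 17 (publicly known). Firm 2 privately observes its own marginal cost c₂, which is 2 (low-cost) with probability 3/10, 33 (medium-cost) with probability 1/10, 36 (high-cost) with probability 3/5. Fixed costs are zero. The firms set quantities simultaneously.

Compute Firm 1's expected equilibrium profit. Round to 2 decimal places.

3389.39

Firm 2 with cost c maximizes (132 − (1/2)(q₁+q₂) − c)·q₂, giving q₂(c) = (132 − c − (1/2)q₁).
E[c₂] = 3/10·2 + 1/10·33 + 3/5·36 = 25.5
Firm 1's FOC against E[q₂] yields q₁ = (132 − 2·17 + E[c₂])/(3/2) = (132 − 34 + 25.5)/(3/2) = 82.3333.
E[P] = 132 − (1/2)·(q₁ + E[q₂]) = 58.1667; Firm 1's expected profit = (E[P] − 17)·q₁ = (58.1667 − 17)·82.3333 = 3389.39.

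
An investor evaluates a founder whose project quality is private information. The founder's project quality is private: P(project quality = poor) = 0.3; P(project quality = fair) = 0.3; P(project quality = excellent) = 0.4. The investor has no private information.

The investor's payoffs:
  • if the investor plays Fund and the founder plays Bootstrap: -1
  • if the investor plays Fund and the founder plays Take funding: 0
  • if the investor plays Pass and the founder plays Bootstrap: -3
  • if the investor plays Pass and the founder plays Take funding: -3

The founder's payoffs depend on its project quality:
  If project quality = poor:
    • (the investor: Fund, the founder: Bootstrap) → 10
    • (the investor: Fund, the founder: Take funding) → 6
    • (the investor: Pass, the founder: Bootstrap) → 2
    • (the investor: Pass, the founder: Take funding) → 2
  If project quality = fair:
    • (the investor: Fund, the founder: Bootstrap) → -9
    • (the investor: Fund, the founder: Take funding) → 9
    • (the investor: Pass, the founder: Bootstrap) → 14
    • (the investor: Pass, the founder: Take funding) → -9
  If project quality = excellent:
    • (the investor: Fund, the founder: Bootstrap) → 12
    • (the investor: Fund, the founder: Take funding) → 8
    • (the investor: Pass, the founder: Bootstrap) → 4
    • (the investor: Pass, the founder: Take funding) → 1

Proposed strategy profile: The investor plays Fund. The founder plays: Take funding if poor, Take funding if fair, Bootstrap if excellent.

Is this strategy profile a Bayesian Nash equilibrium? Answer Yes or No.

The investor plays Fund: E[Fund] = 0.3·(0) + 0.3·(0) + 0.4·(-1) = -0.4; E[Pass] = -3. Best-responding. ✓
The founder (project quality poor), facing Fund: Bootstrap gives 10, Take funding gives 6. Proposed Take funding is not best — profitable deviation exists. ✗
The founder (project quality fair), facing Fund: Bootstrap gives -9, Take funding gives 9. Proposed Take funding is best. ✓
The founder (project quality excellent), facing Fund: Bootstrap gives 12, Take funding gives 8. Proposed Bootstrap is best. ✓

No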